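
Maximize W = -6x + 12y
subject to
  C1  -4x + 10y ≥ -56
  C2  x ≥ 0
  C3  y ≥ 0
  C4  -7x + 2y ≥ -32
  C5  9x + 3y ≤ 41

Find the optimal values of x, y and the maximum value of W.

x = 0, y = 41/3, maximum W = 164

Extreme points and W = -6x + 12y:
  (0, 0) → W = 0
  (0, 41/3) → W = 164
  (41/9, 0) → W = -82/3

The binding constraints are x = 0 and 9x + 3y = 41.
Solving simultaneously gives x = 0, y = 41/3.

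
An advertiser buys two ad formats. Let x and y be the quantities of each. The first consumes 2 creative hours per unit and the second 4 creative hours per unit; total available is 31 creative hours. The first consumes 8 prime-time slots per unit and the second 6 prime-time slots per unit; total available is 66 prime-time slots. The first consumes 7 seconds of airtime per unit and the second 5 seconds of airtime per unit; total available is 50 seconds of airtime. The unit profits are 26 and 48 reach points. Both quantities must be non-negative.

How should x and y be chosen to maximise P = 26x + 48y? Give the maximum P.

x = 5/2, y = 13/2, maximum P = 377

Corner points and P = 26x + 48y:
  (0, 0) → P = 0
  (0, 31/4) → P = 372
  (50/7, 0) → P = 1300/7
  (5/2, 13/2) → P = 377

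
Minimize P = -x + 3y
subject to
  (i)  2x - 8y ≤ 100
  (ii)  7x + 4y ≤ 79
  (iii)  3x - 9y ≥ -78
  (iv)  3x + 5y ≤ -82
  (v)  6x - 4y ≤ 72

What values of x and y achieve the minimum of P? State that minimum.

Feasible corners and P = -x + 3y:
  (-254, -76) → P = 26
  (-78/17, -232/17) → P = -618/17
  (-188/7, -2/7) → P = 26

The optimum lies where 2x - 8y = 100 and 3x + 5y = -82.
Solving simultaneously gives x = -78/17, y = -232/17.

x = -78/17, y = -232/17, minimum P = -618/17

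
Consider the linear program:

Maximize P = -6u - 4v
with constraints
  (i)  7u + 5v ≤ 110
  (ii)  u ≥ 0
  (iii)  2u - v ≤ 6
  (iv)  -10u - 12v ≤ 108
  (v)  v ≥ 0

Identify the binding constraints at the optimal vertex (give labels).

(ii) and (v)

Feasible corners and P = -6u - 4v:
  (0, 22) → P = -88
  (140/17, 178/17) → P = -1552/17
  (0, 0) → P = 0
  (3, 0) → P = -18

The maximum is at (0, 0). Substituting into each constraint, equality holds for (ii) and (v); the remaining constraints have slack.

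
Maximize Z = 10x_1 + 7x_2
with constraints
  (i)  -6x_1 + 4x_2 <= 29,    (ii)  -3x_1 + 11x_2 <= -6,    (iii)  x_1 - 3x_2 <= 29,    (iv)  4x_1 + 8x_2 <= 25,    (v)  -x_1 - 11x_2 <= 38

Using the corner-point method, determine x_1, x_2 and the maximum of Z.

x_1 = 307/20, x_2 = -91/20, maximum Z = 2433/20

The optimum lies where x_1 - 3x_2 = 29 and 4x_1 + 8x_2 = 25.
Solving simultaneously gives x_1 = 307/20, x_2 = -91/20.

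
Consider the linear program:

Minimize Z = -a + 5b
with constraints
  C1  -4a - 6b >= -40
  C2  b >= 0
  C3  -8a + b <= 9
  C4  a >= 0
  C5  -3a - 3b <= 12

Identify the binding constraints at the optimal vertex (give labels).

Corner points and Z = -a + 5b:
  (10, 0) → Z = -10
  (0, 20/3) → Z = 100/3
  (0, 0) → Z = 0

The minimum is at (10, 0). Substituting into each constraint, equality holds for C1 and C2; the remaining constraints have slack.

C1 and C2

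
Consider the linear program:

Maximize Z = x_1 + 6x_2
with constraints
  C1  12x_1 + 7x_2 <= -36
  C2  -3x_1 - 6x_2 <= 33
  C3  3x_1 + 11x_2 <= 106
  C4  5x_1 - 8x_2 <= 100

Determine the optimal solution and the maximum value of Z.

Corner points and Z = x_1 + 6x_2:
  (5/17, -96/17) → Z = -571/17
  (-1138/111, 460/37) → Z = 7142/111
  (-333/5, 139/5) → Z = 501/5

The optimum lies where -3x_1 - 6x_2 = 33 and 3x_1 + 11x_2 = 106.
Solving simultaneously gives x_1 = -333/5, x_2 = 139/5.

x_1 = -333/5, x_2 = 139/5, maximum Z = 501/5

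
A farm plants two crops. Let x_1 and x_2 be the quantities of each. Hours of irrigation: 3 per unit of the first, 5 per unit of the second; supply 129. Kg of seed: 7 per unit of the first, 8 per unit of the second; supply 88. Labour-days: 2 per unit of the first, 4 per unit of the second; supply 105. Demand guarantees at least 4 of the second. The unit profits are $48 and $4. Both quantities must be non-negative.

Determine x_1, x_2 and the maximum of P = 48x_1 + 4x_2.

Feasible corners and P = 48x_1 + 4x_2:
  (0, 11) → P = 44
  (0, 4) → P = 16
  (8, 4) → P = 400

x_1 = 8, x_2 = 4, maximum P = 400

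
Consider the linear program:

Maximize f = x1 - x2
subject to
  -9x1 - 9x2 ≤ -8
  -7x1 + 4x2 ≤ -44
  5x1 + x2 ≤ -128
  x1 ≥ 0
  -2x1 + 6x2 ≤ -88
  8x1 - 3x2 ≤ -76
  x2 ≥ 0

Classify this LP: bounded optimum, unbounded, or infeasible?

infeasible

The boundaries 8x1 - 3x2 = -76 and x2 = 0 meet at (-19/2, 0), but that point violates -9x1 - 9x2 ≤ -8. Every candidate vertex is excluded by some other constraint, so the feasible region is empty.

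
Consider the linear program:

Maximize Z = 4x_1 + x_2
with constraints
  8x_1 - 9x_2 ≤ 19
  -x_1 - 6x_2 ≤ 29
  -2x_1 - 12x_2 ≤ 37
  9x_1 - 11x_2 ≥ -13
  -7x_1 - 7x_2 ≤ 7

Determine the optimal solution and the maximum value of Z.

x_1 = 326/7, x_2 = 275/7, maximum Z = 1579/7

At the optimal vertex, 8x_1 - 9x_2 = 19 and 9x_1 - 11x_2 = -13.
Solving simultaneously gives x_1 = 326/7, x_2 = 275/7.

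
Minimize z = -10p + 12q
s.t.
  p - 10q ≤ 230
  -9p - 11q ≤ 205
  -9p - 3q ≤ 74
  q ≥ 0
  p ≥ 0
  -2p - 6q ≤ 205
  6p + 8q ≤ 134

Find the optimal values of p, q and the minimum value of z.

Feasible corners and z = -10p + 12q:
  (0, 0) → z = 0
  (67/3, 0) → z = -670/3
  (0, 67/4) → z = 201

The binding constraints are q = 0 and 6p + 8q = 134.
Solving simultaneously gives p = 67/3, q = 0.

p = 67/3, q = 0, minimum z = -670/3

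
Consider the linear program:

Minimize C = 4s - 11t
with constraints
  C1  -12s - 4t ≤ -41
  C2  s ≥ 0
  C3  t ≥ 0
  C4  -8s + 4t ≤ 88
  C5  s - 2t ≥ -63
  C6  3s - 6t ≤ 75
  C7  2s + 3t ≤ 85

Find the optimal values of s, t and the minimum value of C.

Feasible corners and C = 4s - 11t:
  (0, 41/4) → C = -451/4
  (41/12, 0) → C = 41/3
  (0, 22) → C = -242
  (25, 0) → C = 100
  (19/8, 107/4) → C = -1139/4
  (35, 5) → C = 85

The optimum lies where -8s + 4t = 88 and 2s + 3t = 85.
Solving simultaneously gives s = 19/8, t = 107/4.

s = 19/8, t = 107/4, minimum C = -1139/4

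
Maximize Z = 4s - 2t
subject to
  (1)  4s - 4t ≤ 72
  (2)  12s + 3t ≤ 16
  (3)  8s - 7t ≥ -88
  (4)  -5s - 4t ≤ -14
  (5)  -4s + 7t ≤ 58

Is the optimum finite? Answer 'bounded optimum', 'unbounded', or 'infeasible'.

Extreme points and Z = 4s - 2t:
  (2/3, 8/3) → Z = -8/3
  (-31/48, 95/12) → Z = -221/12
  (-134/51, 346/51) → Z = -1228/51
The feasible region has finitely many vertices and no improving ray; the maximum is -8/3 at (2/3, 8/3).

bounded optimum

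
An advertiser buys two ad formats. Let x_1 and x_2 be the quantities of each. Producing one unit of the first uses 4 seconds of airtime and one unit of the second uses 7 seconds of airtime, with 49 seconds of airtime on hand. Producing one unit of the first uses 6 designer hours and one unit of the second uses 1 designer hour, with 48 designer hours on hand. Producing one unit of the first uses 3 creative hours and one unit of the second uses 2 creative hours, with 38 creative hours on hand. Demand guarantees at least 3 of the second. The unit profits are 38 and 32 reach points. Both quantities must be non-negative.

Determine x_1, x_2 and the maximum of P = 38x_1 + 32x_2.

x_1 = 7, x_2 = 3, maximum P = 362

Vertices and P = 38x_1 + 32x_2:
  (0, 7) → P = 224
  (0, 3) → P = 96
  (7, 3) → P = 362

The binding constraints are 4x_1 + 7x_2 = 49 and x_2 = 3.
Solving simultaneously gives x_1 = 7, x_2 = 3.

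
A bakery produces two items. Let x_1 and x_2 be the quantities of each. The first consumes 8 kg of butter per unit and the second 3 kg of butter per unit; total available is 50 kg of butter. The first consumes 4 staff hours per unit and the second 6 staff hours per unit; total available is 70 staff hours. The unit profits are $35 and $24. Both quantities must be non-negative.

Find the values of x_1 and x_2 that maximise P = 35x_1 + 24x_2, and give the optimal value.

Vertices and P = 35x_1 + 24x_2:
  (0, 0) → P = 0
  (0, 35/3) → P = 280
  (25/4, 0) → P = 875/4
  (5/2, 10) → P = 655/2

The optimum lies where 8x_1 + 3x_2 = 50 and 4x_1 + 6x_2 = 70.
Solving simultaneously gives x_1 = 5/2, x_2 = 10.

x_1 = 5/2, x_2 = 10, maximum P = 655/2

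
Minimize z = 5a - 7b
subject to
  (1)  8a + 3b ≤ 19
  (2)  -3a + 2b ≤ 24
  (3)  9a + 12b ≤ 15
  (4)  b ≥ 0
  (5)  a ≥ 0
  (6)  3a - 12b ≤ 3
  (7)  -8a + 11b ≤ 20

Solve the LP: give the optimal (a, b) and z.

a = 0, b = 5/4, minimum z = -35/4

Extreme points and z = 5a - 7b:
  (0, 5/4) → z = -35/4
  (3/2, 1/8) → z = 53/8
  (0, 0) → z = 0
  (1, 0) → z = 5

The optimum lies where 9a + 12b = 15 and a = 0.
Solving simultaneously gives a = 0, b = 5/4.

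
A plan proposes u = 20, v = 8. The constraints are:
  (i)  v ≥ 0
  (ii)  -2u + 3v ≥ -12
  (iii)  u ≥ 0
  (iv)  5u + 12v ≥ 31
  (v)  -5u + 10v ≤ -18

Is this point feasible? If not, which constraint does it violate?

not feasible — violates (ii)

Constraint (ii): -2u + 3v = -16, which is not ≥ -12. All other constraints are satisfied.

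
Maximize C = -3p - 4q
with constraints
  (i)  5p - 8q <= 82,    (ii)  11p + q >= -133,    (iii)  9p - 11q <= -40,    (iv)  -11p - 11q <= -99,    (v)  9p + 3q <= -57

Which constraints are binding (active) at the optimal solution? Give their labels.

(iv) and (v)

Vertices and C = -3p - 4q:
  (-71/5, 116/5) → C = -251/5
  (-57/4, 95/4) → C = -209/4
  (-14, 23) → C = -50

The maximum is at (-14, 23). Substituting into each constraint, equality holds for (iv) and (v); the remaining constraints have slack.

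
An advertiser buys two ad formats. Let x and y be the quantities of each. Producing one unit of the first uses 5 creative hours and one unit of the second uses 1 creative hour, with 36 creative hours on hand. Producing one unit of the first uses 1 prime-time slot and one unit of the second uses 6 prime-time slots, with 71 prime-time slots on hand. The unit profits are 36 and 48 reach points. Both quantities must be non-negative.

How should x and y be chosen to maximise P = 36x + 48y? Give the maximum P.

x = 5, y = 11, maximum P = 708

Feasible corners and P = 36x + 48y:
  (0, 0) → P = 0
  (0, 71/6) → P = 568
  (36/5, 0) → P = 1296/5
  (5, 11) → P = 708

At the optimal vertex, 5x + y = 36 and x + 6y = 71.
Solving simultaneously gives x = 5, y = 11.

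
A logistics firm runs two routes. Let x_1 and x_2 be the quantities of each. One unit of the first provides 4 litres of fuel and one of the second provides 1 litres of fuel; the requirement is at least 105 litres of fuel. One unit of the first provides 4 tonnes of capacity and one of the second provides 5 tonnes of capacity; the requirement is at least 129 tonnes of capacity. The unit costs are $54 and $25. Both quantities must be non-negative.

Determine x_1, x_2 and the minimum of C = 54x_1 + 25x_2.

x_1 = 99/4, x_2 = 6, minimum C = 2973/2

The feasible region is unbounded (it extends along (0, 1), (1, 0)), but C strictly increases along every unbounded feasible direction, so there is no improving ray and the minimum is attained at a vertex.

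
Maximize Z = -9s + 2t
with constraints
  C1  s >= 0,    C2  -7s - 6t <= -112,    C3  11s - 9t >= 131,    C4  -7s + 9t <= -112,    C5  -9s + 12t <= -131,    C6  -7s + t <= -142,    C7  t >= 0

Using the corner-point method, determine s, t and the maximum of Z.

Corner points and Z = -9s + 2t:
  (55, 91/3) → Z = -1303/3
  (583/28, 15/4) → Z = -5037/28
  (142/7, 0) → Z = -1278/7
The feasible region is unbounded (it extends along (4, 3), (1, 0)), but Z strictly decreases along every unbounded feasible direction, so there is no improving ray and the maximum is attained at a vertex.

The binding constraints are -7s + 9t = -112 and -7s + t = -142.
Solving simultaneously gives s = 583/28, t = 15/4.

s = 583/28, t = 15/4, maximum Z = -5037/28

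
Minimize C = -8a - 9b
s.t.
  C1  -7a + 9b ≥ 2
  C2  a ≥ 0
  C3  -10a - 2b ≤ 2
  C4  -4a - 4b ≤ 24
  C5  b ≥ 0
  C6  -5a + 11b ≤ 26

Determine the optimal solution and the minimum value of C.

a = 53/8, b = 43/8, minimum C = -811/8

Extreme points and C = -8a - 9b:
  (0, 2/9) → C = -2
  (53/8, 43/8) → C = -811/8
  (0, 26/11) → C = -234/11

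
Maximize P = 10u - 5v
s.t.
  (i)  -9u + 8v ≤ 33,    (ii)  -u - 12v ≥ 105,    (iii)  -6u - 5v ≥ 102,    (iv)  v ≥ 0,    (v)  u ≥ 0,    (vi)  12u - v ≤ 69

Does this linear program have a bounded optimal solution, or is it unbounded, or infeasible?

The boundaries -6u - 5v = 102 and u = 0 meet at (0, -102/5), but that point violates v ≥ 0. Every candidate vertex is excluded by some other constraint, so the feasible region is empty.

infeasible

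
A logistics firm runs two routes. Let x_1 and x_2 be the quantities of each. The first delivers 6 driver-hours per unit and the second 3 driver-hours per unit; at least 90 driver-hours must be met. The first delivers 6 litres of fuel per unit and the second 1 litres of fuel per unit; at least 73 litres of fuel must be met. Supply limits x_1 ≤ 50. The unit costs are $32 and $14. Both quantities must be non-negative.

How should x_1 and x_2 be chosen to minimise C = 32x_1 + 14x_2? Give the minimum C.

x_1 = 43/4, x_2 = 17/2, minimum C = 463

Vertices and C = 32x_1 + 14x_2:
  (0, 73) → C = 1022
  (15, 0) → C = 480
  (50, 0) → C = 1600
  (43/4, 17/2) → C = 463
The feasible region is unbounded (it extends along (0, 1)), but C strictly increases along every unbounded feasible direction, so there is no improving ray and the minimum is attained at a vertex.

At the optimal vertex, 6x_1 + 3x_2 = 90 and 6x_1 + x_2 = 73.
Solving simultaneously gives x_1 = 43/4, x_2 = 17/2.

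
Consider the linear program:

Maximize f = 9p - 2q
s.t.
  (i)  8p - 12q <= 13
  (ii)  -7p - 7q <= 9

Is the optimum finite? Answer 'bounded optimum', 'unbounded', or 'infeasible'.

From the feasible point (-17/140, -163/140), moving in the direction (12, 8) keeps every constraint satisfied while f increases without bound.

unbounded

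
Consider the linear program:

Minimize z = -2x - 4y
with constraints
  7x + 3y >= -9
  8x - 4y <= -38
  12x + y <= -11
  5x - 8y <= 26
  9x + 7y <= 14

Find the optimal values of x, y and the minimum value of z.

x = -105/22, y = 179/22, minimum z = -23

Feasible corners and z = -2x - 4y:
  (-75/26, 97/26) → z = -119/13
  (-105/22, 179/22) → z = -23
  (-105/46, 227/46) → z = -349/23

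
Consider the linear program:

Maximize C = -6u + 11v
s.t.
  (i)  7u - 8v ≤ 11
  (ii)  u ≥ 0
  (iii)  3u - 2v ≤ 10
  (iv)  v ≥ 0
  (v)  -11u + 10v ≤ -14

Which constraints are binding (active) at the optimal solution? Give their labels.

Extreme points and C = -6u + 11v:
  (29/5, 37/10) → C = 59/10
  (11/7, 0) → C = -66/7
  (9, 17/2) → C = 79/2
  (14/11, 0) → C = -84/11

The maximum is at (9, 17/2). Substituting into each constraint, equality holds for (iii) and (v); the remaining constraints have slack.

(iii) and (v)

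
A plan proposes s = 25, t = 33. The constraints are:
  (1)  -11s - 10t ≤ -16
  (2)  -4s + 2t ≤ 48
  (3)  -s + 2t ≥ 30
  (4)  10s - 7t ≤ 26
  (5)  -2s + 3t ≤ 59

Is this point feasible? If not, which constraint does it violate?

feasible

(1): -605 ≤ -16 ✓
(2): -34 ≤ 48 ✓
(3): 41 ≥ 30 ✓
(4): 19 ≤ 26 ✓
(5): 49 ≤ 59 ✓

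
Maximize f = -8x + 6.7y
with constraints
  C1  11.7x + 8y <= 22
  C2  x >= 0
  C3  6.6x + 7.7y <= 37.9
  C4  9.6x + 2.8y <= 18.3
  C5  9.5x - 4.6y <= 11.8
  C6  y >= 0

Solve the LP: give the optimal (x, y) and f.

x = 0, y = 2.75, maximum f = 18.425

Feasible corners and f = -8x + 6.7y:
  (0, 11/4) → f = 737/40
  (9780/6491, 3547/6491) → f = -544751/64910
  (0, 0) → f = 0
  (118/95, 0) → f = -944/95

The optimum lies where 11.7x + 8y = 22 and x = 0.
Solving simultaneously gives x = 0, y = 11/4.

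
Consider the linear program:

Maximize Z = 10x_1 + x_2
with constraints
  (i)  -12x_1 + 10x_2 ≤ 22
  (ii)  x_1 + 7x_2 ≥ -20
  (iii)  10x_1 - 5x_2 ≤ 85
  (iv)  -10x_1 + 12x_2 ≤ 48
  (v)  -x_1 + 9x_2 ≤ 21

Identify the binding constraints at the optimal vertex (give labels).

(iii) and (v)

Feasible corners and Z = 10x_1 + x_2:
  (-177/47, -109/47) → Z = -1879/47
  (6/49, 115/49) → Z = 25/7
  (33/5, -19/5) → Z = 311/5
  (174/17, 59/17) → Z = 1799/17

The maximum is at (174/17, 59/17). Substituting into each constraint, equality holds for (iii) and (v); the remaining constraints have slack.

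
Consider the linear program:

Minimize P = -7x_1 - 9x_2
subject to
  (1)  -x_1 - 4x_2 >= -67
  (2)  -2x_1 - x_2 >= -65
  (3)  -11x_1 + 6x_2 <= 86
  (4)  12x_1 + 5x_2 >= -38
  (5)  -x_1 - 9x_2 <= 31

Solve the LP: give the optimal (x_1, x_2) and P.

x_1 = 193/7, x_2 = 69/7, minimum P = -1972/7

Extreme points and P = -7x_1 - 9x_2:
  (193/7, 69/7) → P = -1972/7
  (29/25, 823/50) → P = -7813/50
  (616/17, -127/17) → P = -3169/17
  (-658/127, 614/127) → P = -920/127
  (-187/103, -334/103) → P = 4315/103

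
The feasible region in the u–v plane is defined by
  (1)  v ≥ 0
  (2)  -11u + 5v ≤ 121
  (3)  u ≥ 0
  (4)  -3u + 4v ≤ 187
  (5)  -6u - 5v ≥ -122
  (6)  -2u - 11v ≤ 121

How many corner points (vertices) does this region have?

4

Intersecting each pair of boundary lines and keeping only the points that satisfy every inequality leaves:
  (0, 0)
  (61/3, 0)
  (0, 121/5)
  (1/17, 2068/85)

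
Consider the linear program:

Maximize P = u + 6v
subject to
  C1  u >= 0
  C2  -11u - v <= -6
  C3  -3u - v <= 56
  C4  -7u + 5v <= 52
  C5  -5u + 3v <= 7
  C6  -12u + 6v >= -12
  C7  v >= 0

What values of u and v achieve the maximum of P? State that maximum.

Corner points and P = u + 6v:
  (11/38, 107/38) → P = 653/38
  (6/11, 0) → P = 6/11
  (13, 24) → P = 157
  (1, 0) → P = 1

The binding constraints are -5u + 3v = 7 and -12u + 6v = -12.
Solving simultaneously gives u = 13, v = 24.

u = 13, v = 24, maximum P = 157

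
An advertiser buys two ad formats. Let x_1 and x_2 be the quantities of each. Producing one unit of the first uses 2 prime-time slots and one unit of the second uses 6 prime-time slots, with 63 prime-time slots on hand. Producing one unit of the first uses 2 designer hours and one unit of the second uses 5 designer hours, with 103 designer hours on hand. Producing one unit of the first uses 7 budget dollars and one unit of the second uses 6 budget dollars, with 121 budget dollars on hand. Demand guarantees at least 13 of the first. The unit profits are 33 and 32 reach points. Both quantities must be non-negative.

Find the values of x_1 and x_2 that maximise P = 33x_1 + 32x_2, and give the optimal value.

x_1 = 13, x_2 = 5, maximum P = 589

Corner points and P = 33x_1 + 32x_2:
  (121/7, 0) → P = 3993/7
  (13, 0) → P = 429
  (13, 5) → P = 589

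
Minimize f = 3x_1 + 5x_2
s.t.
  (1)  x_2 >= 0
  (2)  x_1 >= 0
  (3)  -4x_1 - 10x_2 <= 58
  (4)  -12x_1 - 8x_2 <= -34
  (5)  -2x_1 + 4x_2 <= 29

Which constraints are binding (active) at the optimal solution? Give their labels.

Feasible corners and f = 3x_1 + 5x_2:
  (17/6, 0) → f = 17/2
  (0, 17/4) → f = 85/4
  (0, 29/4) → f = 145/4
The feasible region is unbounded (it extends along (2, 1), (1, 0)), but f strictly increases along every unbounded feasible direction, so there is no improving ray and the minimum is attained at a vertex.

The minimum is at (17/6, 0). Substituting into each constraint, equality holds for (1) and (4); the remaining constraints have slack.

(1) and (4)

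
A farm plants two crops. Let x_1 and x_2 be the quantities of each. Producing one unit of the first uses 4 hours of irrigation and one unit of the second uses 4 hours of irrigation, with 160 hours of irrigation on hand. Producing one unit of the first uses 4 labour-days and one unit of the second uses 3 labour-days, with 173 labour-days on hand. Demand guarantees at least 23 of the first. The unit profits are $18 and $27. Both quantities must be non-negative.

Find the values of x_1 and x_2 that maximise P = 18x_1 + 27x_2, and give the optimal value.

x_1 = 23, x_2 = 17, maximum P = 873

Vertices and P = 18x_1 + 27x_2:
  (40, 0) → P = 720
  (23, 0) → P = 414
  (23, 17) → P = 873

The optimum lies where 4x_1 + 4x_2 = 160 and x_1 = 23.
Solving simultaneously gives x_1 = 23, x_2 = 17.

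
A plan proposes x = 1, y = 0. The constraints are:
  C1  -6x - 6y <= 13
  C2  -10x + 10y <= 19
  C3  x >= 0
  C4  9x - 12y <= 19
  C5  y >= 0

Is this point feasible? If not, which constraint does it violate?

feasible

C1: -6 ≤ 13 ✓
C2: -10 ≤ 19 ✓
C3: 1 ≥ 0 ✓
C4: 9 ≤ 19 ✓
C5: 0 ≥ 0 ✓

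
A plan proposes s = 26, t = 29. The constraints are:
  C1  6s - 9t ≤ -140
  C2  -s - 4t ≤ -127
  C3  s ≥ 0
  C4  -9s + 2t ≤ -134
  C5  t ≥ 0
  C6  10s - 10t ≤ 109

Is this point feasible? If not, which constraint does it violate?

Constraint C1: 6s - 9t = -105, which is not ≤ -140. All other constraints are satisfied.

not feasible — violates C1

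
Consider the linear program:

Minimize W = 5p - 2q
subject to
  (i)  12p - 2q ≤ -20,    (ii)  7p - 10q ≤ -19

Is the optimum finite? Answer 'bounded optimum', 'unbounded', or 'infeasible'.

From the feasible point (-81/53, 44/53), moving in the direction (-10, -7) keeps every constraint satisfied while W decreases without bound.

unbounded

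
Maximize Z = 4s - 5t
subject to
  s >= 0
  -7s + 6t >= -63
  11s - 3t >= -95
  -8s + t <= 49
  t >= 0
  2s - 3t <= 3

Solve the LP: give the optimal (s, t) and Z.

s = 19, t = 35/3, maximum Z = 53/3

The feasible region is unbounded (it extends along (6, 7), (3, 11)), but Z strictly decreases along every unbounded feasible direction, so there is no improving ray and the maximum is attained at a vertex.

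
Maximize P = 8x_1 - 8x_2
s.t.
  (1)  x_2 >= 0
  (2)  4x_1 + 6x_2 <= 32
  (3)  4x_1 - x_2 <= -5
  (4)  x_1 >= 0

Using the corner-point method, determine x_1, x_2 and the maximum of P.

Vertices and P = 8x_1 - 8x_2:
  (1/14, 37/7) → P = -292/7
  (0, 16/3) → P = -128/3
  (0, 5) → P = -40

At the optimal vertex, 4x_1 - x_2 = -5 and x_1 = 0.
Solving simultaneously gives x_1 = 0, x_2 = 5.

x_1 = 0, x_2 = 5, maximum P = -40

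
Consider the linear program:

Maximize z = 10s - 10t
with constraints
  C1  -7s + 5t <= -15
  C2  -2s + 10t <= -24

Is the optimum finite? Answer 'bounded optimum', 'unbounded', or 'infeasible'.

From the feasible point (1/2, -23/10), moving in the direction (-5, -7) keeps every constraint satisfied while z increases without bound.

unbounded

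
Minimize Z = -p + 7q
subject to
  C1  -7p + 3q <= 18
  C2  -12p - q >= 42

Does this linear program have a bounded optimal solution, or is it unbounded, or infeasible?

unbounded

From the feasible point (-144/43, -78/43), moving in the direction (-3, -7) keeps every constraint satisfied while Z decreases without bound.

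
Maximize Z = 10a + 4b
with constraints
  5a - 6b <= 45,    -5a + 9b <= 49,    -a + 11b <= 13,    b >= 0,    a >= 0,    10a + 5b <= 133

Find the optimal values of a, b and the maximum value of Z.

The binding constraints are 5a - 6b = 45 and -a + 11b = 13.
Solving simultaneously gives a = 573/49, b = 110/49.

a = 573/49, b = 110/49, maximum Z = 6170/49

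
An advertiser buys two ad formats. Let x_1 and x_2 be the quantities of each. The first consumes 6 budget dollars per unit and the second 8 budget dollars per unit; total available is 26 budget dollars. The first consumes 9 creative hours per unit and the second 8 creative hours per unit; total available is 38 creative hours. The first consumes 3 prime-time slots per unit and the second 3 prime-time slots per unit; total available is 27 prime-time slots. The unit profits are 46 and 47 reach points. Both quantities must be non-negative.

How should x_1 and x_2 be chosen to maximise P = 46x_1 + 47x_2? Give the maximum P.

x_1 = 4, x_2 = 1/4, maximum P = 783/4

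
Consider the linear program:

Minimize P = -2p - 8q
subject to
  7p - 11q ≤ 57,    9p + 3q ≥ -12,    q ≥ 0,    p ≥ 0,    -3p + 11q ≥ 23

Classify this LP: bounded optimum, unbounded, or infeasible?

From the feasible point (20, 83/11), moving in the direction (0, 1) keeps every constraint satisfied while P decreases without bound.

unbounded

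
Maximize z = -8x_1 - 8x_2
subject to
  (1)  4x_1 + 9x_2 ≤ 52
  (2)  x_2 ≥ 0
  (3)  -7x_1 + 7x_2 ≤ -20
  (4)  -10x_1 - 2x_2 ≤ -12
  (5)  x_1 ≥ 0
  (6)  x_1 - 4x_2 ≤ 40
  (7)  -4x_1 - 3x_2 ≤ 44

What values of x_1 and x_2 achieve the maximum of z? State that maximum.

x_1 = 20/7, x_2 = 0, maximum z = -160/7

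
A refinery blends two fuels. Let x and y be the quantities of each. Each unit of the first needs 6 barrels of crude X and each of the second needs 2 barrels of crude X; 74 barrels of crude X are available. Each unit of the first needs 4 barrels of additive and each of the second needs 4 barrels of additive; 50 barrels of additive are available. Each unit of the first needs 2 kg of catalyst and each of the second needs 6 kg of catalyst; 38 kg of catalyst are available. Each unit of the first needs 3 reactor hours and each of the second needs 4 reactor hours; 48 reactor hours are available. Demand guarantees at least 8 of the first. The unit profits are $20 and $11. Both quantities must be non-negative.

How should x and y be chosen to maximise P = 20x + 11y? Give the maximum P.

Corner points and P = 20x + 11y:
  (37/3, 0) → P = 740/3
  (8, 0) → P = 160
  (49/4, 1/4) → P = 991/4
  (37/4, 13/4) → P = 883/4
  (8, 11/3) → P = 601/3

The binding constraints are 6x + 2y = 74 and 4x + 4y = 50.
Solving simultaneously gives x = 49/4, y = 1/4.

x = 49/4, y = 1/4, maximum P = 991/4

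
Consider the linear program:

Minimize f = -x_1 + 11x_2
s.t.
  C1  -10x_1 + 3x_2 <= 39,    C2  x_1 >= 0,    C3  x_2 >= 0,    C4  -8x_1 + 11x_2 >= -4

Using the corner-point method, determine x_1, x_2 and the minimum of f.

x_1 = 1/2, x_2 = 0, minimum f = -1/2

Feasible corners and f = -x_1 + 11x_2:
  (0, 13) → f = 143
  (0, 0) → f = 0
  (1/2, 0) → f = -1/2
The feasible region is unbounded (it extends along (3, 10), (11, 8)), but f strictly increases along every unbounded feasible direction, so there is no improving ray and the minimum is attained at a vertex.

The optimum lies where x_2 = 0 and -8x_1 + 11x_2 = -4.
Solving simultaneously gives x_1 = 1/2, x_2 = 0.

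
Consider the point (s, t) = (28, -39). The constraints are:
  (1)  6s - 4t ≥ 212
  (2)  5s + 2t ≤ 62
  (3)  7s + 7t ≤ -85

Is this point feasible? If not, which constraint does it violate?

Constraint (3): 7s + 7t = -77, which is not ≤ -85. All other constraints are satisfied.

not feasible — violates (3)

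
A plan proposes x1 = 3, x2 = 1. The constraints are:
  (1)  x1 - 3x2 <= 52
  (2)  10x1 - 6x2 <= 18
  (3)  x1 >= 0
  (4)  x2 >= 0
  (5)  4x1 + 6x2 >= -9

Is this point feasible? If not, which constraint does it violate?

Constraint (2): 10x1 - 6x2 = 24, which is not ≤ 18. All other constraints are satisfied.

not feasible — violates (2)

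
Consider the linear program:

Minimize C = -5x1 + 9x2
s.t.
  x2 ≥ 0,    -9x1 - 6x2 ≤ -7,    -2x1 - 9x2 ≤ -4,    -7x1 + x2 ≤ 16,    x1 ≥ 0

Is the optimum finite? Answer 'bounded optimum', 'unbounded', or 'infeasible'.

unbounded

From the feasible point (2, 0), moving in the direction (1, 0) keeps every constraint satisfied while C decreases without bound.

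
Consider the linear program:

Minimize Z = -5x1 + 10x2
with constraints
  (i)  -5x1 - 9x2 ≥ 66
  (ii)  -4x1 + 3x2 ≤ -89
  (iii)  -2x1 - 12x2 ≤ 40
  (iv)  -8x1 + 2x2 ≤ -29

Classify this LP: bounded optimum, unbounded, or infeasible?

infeasible

The boundaries -5x1 - 9x2 = 66 and -4x1 + 3x2 = -89 meet at (201/17, -709/51), but that point violates -2x1 - 12x2 ≤ 40. Every candidate vertex is excluded by some other constraint, so the feasible region is empty.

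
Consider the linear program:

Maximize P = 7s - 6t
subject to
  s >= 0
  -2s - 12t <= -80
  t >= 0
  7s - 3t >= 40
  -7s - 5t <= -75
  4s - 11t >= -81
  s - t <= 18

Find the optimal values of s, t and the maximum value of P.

Feasible corners and P = 7s - 6t:
  (8, 16/3) → P = 24
  (148/7, 22/7) → P = 904/7
  (683/65, 727/65) → P = 419/65
  (279/7, 153/7) → P = 1035/7

s = 279/7, t = 153/7, maximum P = 1035/7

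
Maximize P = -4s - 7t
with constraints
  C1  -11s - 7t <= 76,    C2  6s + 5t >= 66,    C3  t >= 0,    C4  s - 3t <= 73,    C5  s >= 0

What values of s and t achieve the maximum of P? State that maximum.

Vertices and P = -4s - 7t:
  (11, 0) → P = -44
  (0, 66/5) → P = -462/5
  (73, 0) → P = -292
The feasible region is unbounded (it extends along (0, 1), (3, 1)), but P strictly decreases along every unbounded feasible direction, so there is no improving ray and the maximum is attained at a vertex.

At the optimal vertex, 6s + 5t = 66 and t = 0.
Solving simultaneously gives s = 11, t = 0.

s = 11, t = 0, maximum P = -44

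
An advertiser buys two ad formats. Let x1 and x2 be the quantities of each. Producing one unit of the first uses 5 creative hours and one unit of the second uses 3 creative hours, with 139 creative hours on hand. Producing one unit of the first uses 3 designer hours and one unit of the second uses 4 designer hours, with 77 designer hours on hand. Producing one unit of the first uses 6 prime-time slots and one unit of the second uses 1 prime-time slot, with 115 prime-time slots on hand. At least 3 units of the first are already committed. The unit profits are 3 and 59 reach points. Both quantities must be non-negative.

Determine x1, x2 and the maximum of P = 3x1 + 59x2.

x1 = 3, x2 = 17, maximum P = 1012

The optimum lies where 3x1 + 4x2 = 77 and x1 = 3.
Solving simultaneously gives x1 = 3, x2 = 17.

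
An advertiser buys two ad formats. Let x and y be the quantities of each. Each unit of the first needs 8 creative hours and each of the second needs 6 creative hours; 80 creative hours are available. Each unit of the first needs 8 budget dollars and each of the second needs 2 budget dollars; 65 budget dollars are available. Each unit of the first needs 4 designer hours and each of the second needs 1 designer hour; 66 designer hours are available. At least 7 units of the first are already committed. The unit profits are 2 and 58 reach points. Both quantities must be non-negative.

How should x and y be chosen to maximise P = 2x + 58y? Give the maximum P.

At the optimal vertex, 8x + 6y = 80 and x = 7.
Solving simultaneously gives x = 7, y = 4.

x = 7, y = 4, maximum P = 246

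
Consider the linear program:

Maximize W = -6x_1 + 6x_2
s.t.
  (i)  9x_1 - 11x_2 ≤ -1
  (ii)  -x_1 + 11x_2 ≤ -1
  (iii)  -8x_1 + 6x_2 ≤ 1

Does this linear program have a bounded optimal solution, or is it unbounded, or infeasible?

infeasible

The boundaries 9x_1 - 11x_2 = -1 and -x_1 + 11x_2 = -1 meet at (-1/4, -5/44), but that point violates -8x_1 + 6x_2 ≤ 1. Every candidate vertex is excluded by some other constraint, so the feasible region is empty.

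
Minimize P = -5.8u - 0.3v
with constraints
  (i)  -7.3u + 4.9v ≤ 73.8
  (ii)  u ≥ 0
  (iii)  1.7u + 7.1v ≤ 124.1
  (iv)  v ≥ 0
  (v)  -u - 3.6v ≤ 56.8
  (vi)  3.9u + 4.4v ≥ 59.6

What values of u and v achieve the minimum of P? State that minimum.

u = 73, v = 0, minimum P = -423.4

Vertices and P = -5.8u - 0.3v:
  (0, 738/49) → P = -1107/245
  (8411/6016, 103139/6016) → P = -159451/12032
  (0, 149/11) → P = -447/110
  (73, 0) → P = -2117/5
  (596/39, 0) → P = -17284/195

The binding constraints are 1.7u + 7.1v = 124.1 and v = 0.
Solving simultaneously gives u = 73, v = 0.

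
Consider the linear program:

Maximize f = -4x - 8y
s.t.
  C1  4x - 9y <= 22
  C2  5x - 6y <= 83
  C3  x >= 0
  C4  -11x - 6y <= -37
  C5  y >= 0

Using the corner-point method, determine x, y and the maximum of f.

x = 37/11, y = 0, maximum f = -148/11

Vertices and f = -4x - 8y:
  (205/7, 74/7) → f = -1412/7
  (11/2, 0) → f = -22
  (0, 37/6) → f = -148/3
  (37/11, 0) → f = -148/11
The feasible region is unbounded (it extends along (0, 1), (6, 5)), but f strictly decreases along every unbounded feasible direction, so there is no improving ray and the maximum is attained at a vertex.

The binding constraints are -11x - 6y = -37 and y = 0.
Solving simultaneously gives x = 37/11, y = 0.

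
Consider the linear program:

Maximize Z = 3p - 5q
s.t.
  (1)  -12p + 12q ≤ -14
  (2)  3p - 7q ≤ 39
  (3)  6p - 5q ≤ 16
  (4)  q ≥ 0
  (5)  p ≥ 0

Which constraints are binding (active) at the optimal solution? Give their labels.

(3) and (4)

Feasible corners and Z = 3p - 5q:
  (61/6, 9) → Z = -29/2
  (7/6, 0) → Z = 7/2
  (8/3, 0) → Z = 8

The maximum is at (8/3, 0). Substituting into each constraint, equality holds for (3) and (4); the remaining constraints have slack.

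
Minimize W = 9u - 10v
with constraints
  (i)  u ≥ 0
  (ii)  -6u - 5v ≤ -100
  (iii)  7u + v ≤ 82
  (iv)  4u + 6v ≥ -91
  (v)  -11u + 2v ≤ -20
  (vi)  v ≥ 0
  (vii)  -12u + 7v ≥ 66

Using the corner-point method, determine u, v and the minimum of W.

u = 184/25, v = 762/25, minimum W = -5964/25

Feasible corners and W = 9u - 10v:
  (184/25, 762/25) → W = -5964/25
  (508/61, 1446/61) → W = -9888/61
  (272/53, 966/53) → W = -7212/53

The binding constraints are 7u + v = 82 and -11u + 2v = -20.
Solving simultaneously gives u = 184/25, v = 762/25.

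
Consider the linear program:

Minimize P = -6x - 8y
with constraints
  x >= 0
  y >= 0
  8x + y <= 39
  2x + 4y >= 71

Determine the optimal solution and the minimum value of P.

Vertices and P = -6x - 8y:
  (0, 39) → P = -312
  (0, 71/4) → P = -142
  (17/6, 49/3) → P = -443/3

x = 0, y = 39, minimum P = -312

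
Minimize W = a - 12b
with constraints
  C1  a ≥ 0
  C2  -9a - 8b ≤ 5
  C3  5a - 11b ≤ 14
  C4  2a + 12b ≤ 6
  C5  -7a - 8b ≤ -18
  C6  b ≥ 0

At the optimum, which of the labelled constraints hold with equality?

Extreme points and W = a - 12b:
  (117/41, 1/41) → W = 105/41
  (14/5, 0) → W = 14/5
  (42/17, 3/34) → W = 24/17
  (18/7, 0) → W = 18/7

The minimum is at (42/17, 3/34). Substituting into each constraint, equality holds for C4 and C5; the remaining constraints have slack.

C4 and C5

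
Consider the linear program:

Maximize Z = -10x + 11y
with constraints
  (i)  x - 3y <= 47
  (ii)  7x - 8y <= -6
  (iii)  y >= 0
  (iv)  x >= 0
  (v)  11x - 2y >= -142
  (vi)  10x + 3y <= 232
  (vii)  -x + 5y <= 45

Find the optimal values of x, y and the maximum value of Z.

x = 0, y = 9, maximum Z = 99

Feasible corners and Z = -10x + 11y:
  (0, 3/4) → Z = 33/4
  (110/9, 103/9) → Z = 11/3
  (0, 9) → Z = 99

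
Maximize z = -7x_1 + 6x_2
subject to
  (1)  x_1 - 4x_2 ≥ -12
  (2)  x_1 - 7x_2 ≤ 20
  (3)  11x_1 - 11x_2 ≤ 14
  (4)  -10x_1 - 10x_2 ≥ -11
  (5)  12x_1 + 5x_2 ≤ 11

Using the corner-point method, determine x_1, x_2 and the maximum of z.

At the optimal vertex, x_1 - 4x_2 = -12 and x_1 - 7x_2 = 20.
Solving simultaneously gives x_1 = -164/3, x_2 = -32/3.

x_1 = -164/3, x_2 = -32/3, maximum z = 956/3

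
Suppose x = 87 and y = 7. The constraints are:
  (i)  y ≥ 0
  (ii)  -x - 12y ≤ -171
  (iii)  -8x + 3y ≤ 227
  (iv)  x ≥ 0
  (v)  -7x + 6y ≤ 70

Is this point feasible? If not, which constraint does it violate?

(i): 7 ≥ 0 ✓
(ii): -171 ≤ -171 ✓
(iii): -675 ≤ 227 ✓
(iv): 87 ≥ 0 ✓
(v): -567 ≤ 70 ✓

feasible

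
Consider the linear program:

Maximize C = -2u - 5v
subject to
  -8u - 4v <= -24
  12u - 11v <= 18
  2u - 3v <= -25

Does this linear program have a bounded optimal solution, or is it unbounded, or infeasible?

bounded optimum

Corner points and C = -2u - 5v:
  (-7/8, 31/4) → C = -37
  (47/2, 24) → C = -167
The feasible region has finitely many vertices and no improving ray; the maximum is -37 at (-7/8, 31/4).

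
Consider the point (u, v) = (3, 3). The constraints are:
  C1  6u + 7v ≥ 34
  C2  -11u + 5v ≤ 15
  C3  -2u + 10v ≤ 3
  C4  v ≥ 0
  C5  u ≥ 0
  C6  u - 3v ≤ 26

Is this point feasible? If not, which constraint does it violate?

Constraint C3: -2u + 10v = 24, which is not ≤ 3. All other constraints are satisfied.

not feasible — violates C3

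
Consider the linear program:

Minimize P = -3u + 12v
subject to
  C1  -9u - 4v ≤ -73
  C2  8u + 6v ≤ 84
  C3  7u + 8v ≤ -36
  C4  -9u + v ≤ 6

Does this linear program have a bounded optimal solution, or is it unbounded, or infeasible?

unbounded

From the feasible point (182/11, -835/44), moving in the direction (6, -8) keeps every constraint satisfied while P decreases without bound.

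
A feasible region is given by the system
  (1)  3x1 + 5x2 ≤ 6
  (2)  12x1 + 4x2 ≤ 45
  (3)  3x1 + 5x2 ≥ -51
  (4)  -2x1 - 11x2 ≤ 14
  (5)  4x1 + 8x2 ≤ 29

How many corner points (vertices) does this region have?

5

Intersecting each pair of boundary lines and keeping only the points that satisfy every inequality leaves:
  (67/16, -21/16)
  (-97/4, 63/4)
  (551/124, -129/62)
  (-491/23, 60/23)
  (-553/4, 291/4)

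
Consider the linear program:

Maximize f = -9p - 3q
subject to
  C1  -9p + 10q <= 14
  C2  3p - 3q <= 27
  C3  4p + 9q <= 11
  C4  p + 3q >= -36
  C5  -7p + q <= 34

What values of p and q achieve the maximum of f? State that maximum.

p = -69/11, q = -109/11, maximum f = 948/11

Feasible corners and f = -9p - 3q:
  (-16/121, 155/121) → f = -321/121
  (-326/61, -208/61) → f = 3558/61
  (92/13, -25/13) → f = -753/13
  (-9/4, -45/4) → f = 54
  (-69/11, -109/11) → f = 948/11

The optimum lies where p + 3q = -36 and -7p + q = 34.
Solving simultaneously gives p = -69/11, q = -109/11.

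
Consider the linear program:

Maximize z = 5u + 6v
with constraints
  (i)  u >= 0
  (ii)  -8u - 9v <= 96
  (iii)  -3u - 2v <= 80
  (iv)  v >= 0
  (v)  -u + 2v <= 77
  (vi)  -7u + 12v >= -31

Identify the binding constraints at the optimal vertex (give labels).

Corner points and z = 5u + 6v:
  (0, 0) → z = 0
  (0, 77/2) → z = 231
  (31/7, 0) → z = 155/7
  (493, 285) → z = 4175

The maximum is at (493, 285). Substituting into each constraint, equality holds for (v) and (vi); the remaining constraints have slack.

(v) and (vi)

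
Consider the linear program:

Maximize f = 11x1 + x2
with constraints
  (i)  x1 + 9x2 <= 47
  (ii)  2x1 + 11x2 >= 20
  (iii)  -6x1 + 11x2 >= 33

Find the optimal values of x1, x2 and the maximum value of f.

x1 = 44/13, x2 = 63/13, maximum f = 547/13

Extreme points and f = 11x1 + x2:
  (-337/7, 74/7) → f = -519
  (44/13, 63/13) → f = 547/13
  (-13/8, 93/44) → f = -1387/88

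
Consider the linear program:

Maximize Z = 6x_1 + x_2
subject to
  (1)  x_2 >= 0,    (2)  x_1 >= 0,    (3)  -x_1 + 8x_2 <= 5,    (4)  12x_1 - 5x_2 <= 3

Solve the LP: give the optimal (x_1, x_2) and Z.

x_1 = 7/13, x_2 = 9/13, maximum Z = 51/13

Extreme points and Z = 6x_1 + x_2:
  (0, 0) → Z = 0
  (1/4, 0) → Z = 3/2
  (0, 5/8) → Z = 5/8
  (7/13, 9/13) → Z = 51/13

The optimum lies where -x_1 + 8x_2 = 5 and 12x_1 - 5x_2 = 3.
Solving simultaneously gives x_1 = 7/13, x_2 = 9/13.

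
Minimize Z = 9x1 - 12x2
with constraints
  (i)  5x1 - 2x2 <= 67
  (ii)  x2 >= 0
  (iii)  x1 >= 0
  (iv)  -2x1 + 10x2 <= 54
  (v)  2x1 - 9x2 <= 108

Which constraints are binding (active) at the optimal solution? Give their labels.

(iii) and (iv)

Vertices and Z = 9x1 - 12x2:
  (67/5, 0) → Z = 603/5
  (389/23, 202/23) → Z = 1077/23
  (0, 0) → Z = 0
  (0, 27/5) → Z = -324/5

The minimum is at (0, 27/5). Substituting into each constraint, equality holds for (iii) and (iv); the remaining constraints have slack.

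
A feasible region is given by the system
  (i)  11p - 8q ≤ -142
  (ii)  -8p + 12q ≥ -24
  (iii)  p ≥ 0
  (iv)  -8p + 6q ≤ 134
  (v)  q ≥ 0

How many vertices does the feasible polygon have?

3

Of the 10 pairwise boundary intersections, those satisfying every inequality are:
  (0, 71/4)
  (110, 169)
  (0, 67/3)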